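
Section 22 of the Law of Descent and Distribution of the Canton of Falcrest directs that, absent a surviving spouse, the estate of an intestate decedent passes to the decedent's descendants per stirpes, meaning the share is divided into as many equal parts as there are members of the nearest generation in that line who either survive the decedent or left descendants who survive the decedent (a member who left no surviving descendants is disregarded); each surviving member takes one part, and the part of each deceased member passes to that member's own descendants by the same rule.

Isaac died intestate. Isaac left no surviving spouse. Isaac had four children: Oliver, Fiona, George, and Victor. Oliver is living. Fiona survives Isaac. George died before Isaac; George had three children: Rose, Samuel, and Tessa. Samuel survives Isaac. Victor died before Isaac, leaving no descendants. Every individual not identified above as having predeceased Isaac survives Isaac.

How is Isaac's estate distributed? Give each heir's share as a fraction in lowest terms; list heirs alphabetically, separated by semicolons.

Fiona 1/3; Oliver 1/3; Rose 1/9; Samuel 1/9; Tessa 1/9

There is no surviving spouse, so the entire estate passes to Isaac's descendants per stirpes.
Victor left no surviving issue, so that branch lapses and is disregarded.
The estate is divided into 3 equal shares of 1/3 among Oliver, Fiona, George.
Oliver is living and takes 1/3.
Fiona is living and takes 1/3.
George predeceased; the 1/3 allotted to George's branch passes to George's issue by representation.
The 1/3 is divided into 3 equal shares of 1/9 among Rose, Samuel, Tessa.
Rose is living and takes 1/9.
Samuel is living and takes 1/9.
Tessa is living and takes 1/9.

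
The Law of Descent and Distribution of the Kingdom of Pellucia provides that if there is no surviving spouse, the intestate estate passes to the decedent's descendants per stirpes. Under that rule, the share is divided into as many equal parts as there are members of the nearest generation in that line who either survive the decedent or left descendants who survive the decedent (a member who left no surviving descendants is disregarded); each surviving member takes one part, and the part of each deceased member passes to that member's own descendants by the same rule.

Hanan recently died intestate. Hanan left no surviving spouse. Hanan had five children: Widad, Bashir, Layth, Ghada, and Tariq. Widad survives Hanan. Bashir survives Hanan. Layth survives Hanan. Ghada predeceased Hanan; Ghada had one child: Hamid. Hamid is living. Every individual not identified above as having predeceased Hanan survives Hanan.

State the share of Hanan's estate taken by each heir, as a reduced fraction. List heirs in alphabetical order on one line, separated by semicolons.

Bashir 1/5; Hamid 1/5; Layth 1/5; Tariq 1/5; Widad 1/5

There is no surviving spouse, so the entire estate passes to Hanan's descendants per stirpes.
The estate is divided into 5 equal shares of 1/5 among Widad, Bashir, Layth, Ghada, Tariq.
Widad is living and takes 1/5.
Bashir is living and takes 1/5.
Layth is living and takes 1/5.
Ghada predeceased; the 1/5 allotted to Ghada's branch passes to Ghada's issue by representation.
Hamid is the sole taker at this level and receives the full 1/5.
Tariq is living and takes 1/5.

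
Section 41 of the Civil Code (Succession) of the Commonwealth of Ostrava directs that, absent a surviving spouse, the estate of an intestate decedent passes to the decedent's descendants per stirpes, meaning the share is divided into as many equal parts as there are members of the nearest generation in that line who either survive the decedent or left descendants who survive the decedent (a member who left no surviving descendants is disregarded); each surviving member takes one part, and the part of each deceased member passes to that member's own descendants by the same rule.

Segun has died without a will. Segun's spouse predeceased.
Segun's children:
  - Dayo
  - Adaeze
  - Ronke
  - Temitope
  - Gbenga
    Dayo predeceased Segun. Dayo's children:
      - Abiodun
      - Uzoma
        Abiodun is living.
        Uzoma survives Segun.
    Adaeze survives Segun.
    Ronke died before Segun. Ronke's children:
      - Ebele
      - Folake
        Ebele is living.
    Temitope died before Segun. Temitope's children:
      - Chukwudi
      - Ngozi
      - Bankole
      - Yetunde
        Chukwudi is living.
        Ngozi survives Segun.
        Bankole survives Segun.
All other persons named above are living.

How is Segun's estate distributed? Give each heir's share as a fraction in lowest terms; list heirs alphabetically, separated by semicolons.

There is no surviving spouse, so the entire estate passes to Segun's descendants per stirpes.
The estate is divided into 5 equal shares of 1/5 among Dayo, Adaeze, Ronke, Temitope, Gbenga.
Dayo predeceased; the 1/5 allotted to Dayo's branch passes to Dayo's issue by representation.
The 1/5 is divided into 2 equal shares of 1/10 among Abiodun, Uzoma.
Abiodun is living and takes 1/10.
Uzoma is living and takes 1/10.
Adaeze is living and takes 1/5.
Ronke predeceased; the 1/5 allotted to Ronke's branch passes to Ronke's issue by representation.
The 1/5 is divided into 2 equal shares of 1/10 among Ebele, Folake.
Ebele is living and takes 1/10.
Folake is living and takes 1/10.
Temitope predeceased; the 1/5 allotted to Temitope's branch passes to Temitope's issue by representation.
The 1/5 is divided into 4 equal shares of 1/20 among Chukwudi, Ngozi, Bankole, Yetunde.
Chukwudi is living and takes 1/20.
Ngozi is living and takes 1/20.
Bankole is living and takes 1/20.
Yetunde is living and takes 1/20.
Gbenga is living and takes 1/5.

Abiodun 1/10; Adaeze 1/5; Bankole 1/20; Chukwudi 1/20; Ebele 1/10; Folake 1/10; Gbenga 1/5; Ngozi 1/20; Uzoma 1/10; Yetunde 1/20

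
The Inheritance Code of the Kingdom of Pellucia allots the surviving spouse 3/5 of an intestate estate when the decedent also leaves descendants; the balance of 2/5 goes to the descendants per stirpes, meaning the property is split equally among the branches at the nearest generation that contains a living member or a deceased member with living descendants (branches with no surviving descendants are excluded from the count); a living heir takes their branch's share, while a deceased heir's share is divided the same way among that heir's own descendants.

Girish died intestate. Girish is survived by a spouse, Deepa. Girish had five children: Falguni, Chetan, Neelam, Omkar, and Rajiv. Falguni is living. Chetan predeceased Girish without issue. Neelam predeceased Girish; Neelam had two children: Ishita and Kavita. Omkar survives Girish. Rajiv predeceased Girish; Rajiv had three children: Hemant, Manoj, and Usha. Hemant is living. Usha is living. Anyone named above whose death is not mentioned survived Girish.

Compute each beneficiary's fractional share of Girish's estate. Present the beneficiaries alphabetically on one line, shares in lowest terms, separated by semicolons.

Deepa, as surviving spouse, takes 3/5.
The remaining 2/5 passes to Girish's descendants per stirpes.
Chetan left no surviving issue, so that branch lapses and is disregarded.
The 2/5 is divided into 4 equal shares of 1/10 among Falguni, Neelam, Omkar, Rajiv.
Falguni is living and takes 1/10.
Neelam predeceased; the 1/10 allotted to Neelam's branch passes to Neelam's issue by representation.
The 1/10 is divided into 2 equal shares of 1/20 among Ishita, Kavita.
Ishita is living and takes 1/20.
Kavita is living and takes 1/20.
Omkar is living and takes 1/10.
Rajiv predeceased; the 1/10 allotted to Rajiv's branch passes to Rajiv's issue by representation.
The 1/10 is divided into 3 equal shares of 1/30 among Hemant, Manoj, Usha.
Hemant is living and takes 1/30.
Manoj is living and takes 1/30.
Usha is living and takes 1/30.

Deepa 3/5; Falguni 1/10; Hemant 1/30; Ishita 1/20; Kavita 1/20; Manoj 1/30; Omkar 1/10; Usha 1/30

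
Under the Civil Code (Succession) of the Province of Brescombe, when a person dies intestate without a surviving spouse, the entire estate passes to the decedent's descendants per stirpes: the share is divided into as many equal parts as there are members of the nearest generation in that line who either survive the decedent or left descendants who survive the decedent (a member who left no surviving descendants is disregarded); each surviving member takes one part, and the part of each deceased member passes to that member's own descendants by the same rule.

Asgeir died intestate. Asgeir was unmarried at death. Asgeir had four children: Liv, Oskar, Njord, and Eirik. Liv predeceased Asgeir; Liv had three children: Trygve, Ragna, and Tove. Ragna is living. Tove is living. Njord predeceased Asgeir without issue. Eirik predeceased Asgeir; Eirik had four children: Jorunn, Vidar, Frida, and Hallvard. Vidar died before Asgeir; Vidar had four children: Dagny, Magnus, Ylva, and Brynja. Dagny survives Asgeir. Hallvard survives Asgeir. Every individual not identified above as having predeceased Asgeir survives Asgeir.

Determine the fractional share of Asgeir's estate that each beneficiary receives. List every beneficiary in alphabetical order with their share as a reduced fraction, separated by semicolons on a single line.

Brynja 1/48; Dagny 1/48; Frida 1/12; Hallvard 1/12; Jorunn 1/12; Magnus 1/48; Oskar 1/3; Ragna 1/9; Tove 1/9; Trygve 1/9; Ylva 1/48

There is no surviving spouse, so the entire estate passes to Asgeir's descendants per stirpes.
Njord left no surviving issue, so that branch lapses and is disregarded.
The estate is divided into 3 equal shares of 1/3 among Liv, Oskar, Eirik.
Liv predeceased; the 1/3 allotted to Liv's branch passes to Liv's issue by representation.
The 1/3 is divided into 3 equal shares of 1/9 among Trygve, Ragna, Tove.
Trygve is living and takes 1/9.
Ragna is living and takes 1/9.
Tove is living and takes 1/9.
Oskar is living and takes 1/3.
Eirik predeceased; the 1/3 allotted to Eirik's branch passes to Eirik's issue by representation.
The 1/3 is divided into 4 equal shares of 1/12 among Jorunn, Vidar, Frida, Hallvard.
Jorunn is living and takes 1/12.
Vidar predeceased; the 1/12 allotted to Vidar's branch passes to Vidar's issue by representation.
The 1/12 is divided into 4 equal shares of 1/48 among Dagny, Magnus, Ylva, Brynja.
Dagny is living and takes 1/48.
Magnus is living and takes 1/48.
Ylva is living and takes 1/48.
Brynja is living and takes 1/48.
Frida is living and takes 1/12.
Hallvard is living and takes 1/12.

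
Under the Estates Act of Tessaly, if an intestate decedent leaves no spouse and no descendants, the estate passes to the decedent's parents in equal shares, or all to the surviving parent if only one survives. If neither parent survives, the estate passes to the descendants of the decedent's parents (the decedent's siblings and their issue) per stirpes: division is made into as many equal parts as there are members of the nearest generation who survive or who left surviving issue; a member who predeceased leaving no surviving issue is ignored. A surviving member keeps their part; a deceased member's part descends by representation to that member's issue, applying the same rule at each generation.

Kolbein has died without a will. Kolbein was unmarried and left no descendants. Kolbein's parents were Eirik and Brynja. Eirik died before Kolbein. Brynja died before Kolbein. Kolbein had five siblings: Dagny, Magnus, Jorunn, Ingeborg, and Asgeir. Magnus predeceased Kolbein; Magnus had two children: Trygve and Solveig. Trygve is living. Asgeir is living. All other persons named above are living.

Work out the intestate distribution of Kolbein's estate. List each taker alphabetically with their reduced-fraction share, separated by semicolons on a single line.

Asgeir 1/5; Dagny 1/5; Ingeborg 1/5; Jorunn 1/5; Solveig 1/10; Trygve 1/10

Neither parent survives and there are no descendants, so the estate passes to Kolbein's siblings and their issue per stirpes.
The estate is divided into 5 equal shares of 1/5 among Dagny, Magnus, Jorunn, Ingeborg, Asgeir.
Dagny is living and takes 1/5.
Magnus predeceased; the 1/5 allotted to Magnus's branch passes to Magnus's issue by representation.
The 1/5 is divided into 2 equal shares of 1/10 among Trygve, Solveig.
Trygve is living and takes 1/10.
Solveig is living and takes 1/10.
Jorunn is living and takes 1/5.
Ingeborg is living and takes 1/5.
Asgeir is living and takes 1/5.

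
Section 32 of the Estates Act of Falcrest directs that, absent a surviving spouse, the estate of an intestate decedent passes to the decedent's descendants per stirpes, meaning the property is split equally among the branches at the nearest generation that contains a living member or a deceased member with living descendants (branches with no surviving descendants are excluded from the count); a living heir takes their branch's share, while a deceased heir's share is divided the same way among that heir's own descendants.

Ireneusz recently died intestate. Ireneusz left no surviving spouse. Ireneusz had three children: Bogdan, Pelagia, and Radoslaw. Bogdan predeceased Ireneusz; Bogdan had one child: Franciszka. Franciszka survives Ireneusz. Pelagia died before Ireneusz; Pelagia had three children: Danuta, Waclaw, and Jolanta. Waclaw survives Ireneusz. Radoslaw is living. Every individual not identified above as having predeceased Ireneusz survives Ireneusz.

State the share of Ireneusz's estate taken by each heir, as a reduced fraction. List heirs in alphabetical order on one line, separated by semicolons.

Danuta 1/9; Franciszka 1/3; Jolanta 1/9; Radoslaw 1/3; Waclaw 1/9

There is no surviving spouse, so the entire estate passes to Ireneusz's descendants per stirpes.
The estate is divided into 3 equal shares of 1/3 among Bogdan, Pelagia, Radoslaw.
Bogdan predeceased; the 1/3 allotted to Bogdan's branch passes to Bogdan's issue by representation.
Franciszka is the sole taker at this level and receives the full 1/3.
Pelagia predeceased; the 1/3 allotted to Pelagia's branch passes to Pelagia's issue by representation.
The 1/3 is divided into 3 equal shares of 1/9 among Danuta, Waclaw, Jolanta.
Danuta is living and takes 1/9.
Waclaw is living and takes 1/9.
Jolanta is living and takes 1/9.
Radoslaw is living and takes 1/3.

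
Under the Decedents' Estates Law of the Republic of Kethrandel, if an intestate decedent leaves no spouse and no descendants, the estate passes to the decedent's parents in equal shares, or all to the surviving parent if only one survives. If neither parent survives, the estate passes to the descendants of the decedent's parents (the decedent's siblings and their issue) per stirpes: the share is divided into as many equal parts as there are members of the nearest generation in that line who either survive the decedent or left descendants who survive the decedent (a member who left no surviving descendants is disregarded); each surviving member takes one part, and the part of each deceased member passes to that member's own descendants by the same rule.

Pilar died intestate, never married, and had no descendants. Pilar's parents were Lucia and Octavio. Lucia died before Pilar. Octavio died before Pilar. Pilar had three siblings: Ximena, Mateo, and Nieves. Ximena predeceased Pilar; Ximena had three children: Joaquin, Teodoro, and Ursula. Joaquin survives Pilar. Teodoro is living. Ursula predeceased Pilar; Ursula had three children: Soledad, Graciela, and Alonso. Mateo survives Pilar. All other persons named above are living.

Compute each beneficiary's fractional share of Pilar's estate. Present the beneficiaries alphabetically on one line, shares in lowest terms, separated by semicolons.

Neither parent survives and there are no descendants, so the estate passes to Pilar's siblings and their issue per stirpes.
The estate is divided into 3 equal shares of 1/3 among Ximena, Mateo, Nieves.
Ximena predeceased; the 1/3 allotted to Ximena's branch passes to Ximena's issue by representation.
The 1/3 is divided into 3 equal shares of 1/9 among Joaquin, Teodoro, Ursula.
Joaquin is living and takes 1/9.
Teodoro is living and takes 1/9.
Ursula predeceased; the 1/9 allotted to Ursula's branch passes to Ursula's issue by representation.
The 1/9 is divided into 3 equal shares of 1/27 among Soledad, Graciela, Alonso.
Soledad is living and takes 1/27.
Graciela is living and takes 1/27.
Alonso is living and takes 1/27.
Mateo is living and takes 1/3.
Nieves is living and takes 1/3.

Alonso 1/27; Graciela 1/27; Joaquin 1/9; Mateo 1/3; Nieves 1/3; Soledad 1/27; Teodoro 1/9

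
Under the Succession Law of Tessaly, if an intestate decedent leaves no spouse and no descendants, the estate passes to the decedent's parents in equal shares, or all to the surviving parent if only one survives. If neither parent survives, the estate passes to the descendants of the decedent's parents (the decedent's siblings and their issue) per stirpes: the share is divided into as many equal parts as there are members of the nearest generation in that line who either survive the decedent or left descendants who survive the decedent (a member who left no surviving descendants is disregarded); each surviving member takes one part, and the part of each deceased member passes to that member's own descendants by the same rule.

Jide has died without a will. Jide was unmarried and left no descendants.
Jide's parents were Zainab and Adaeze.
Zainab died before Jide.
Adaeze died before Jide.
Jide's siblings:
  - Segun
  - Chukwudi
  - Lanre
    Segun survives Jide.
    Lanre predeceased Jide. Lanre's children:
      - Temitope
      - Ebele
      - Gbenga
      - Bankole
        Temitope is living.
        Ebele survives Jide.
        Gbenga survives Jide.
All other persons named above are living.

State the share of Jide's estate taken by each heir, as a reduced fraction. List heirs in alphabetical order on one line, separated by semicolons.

Neither parent survives and there are no descendants, so the estate passes to Jide's siblings and their issue per stirpes.
The estate is divided into 3 equal shares of 1/3 among Segun, Chukwudi, Lanre.
Segun is living and takes 1/3.
Chukwudi is living and takes 1/3.
Lanre predeceased; the 1/3 allotted to Lanre's branch passes to Lanre's issue by representation.
The 1/3 is divided into 4 equal shares of 1/12 among Temitope, Ebele, Gbenga, Bankole.
Temitope is living and takes 1/12.
Ebele is living and takes 1/12.
Gbenga is living and takes 1/12.
Bankole is living and takes 1/12.

Bankole 1/12; Chukwudi 1/3; Ebele 1/12; Gbenga 1/12; Segun 1/3; Temitope 1/12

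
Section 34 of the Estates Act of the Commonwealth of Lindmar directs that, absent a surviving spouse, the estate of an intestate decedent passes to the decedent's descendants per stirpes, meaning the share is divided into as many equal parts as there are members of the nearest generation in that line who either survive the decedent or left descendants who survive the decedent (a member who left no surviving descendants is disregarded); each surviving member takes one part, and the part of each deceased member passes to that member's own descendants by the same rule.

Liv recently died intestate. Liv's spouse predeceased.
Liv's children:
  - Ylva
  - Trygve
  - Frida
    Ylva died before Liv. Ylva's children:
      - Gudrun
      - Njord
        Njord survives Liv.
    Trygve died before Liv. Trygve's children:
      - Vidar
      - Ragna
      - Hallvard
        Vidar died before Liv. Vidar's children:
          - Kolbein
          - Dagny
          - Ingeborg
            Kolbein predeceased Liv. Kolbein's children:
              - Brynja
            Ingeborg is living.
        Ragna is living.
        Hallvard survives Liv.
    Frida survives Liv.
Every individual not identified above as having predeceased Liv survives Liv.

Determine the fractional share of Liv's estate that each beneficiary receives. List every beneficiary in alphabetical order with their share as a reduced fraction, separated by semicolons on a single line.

Brynja 1/27; Dagny 1/27; Frida 1/3; Gudrun 1/6; Hallvard 1/9; Ingeborg 1/27; Njord 1/6; Ragna 1/9

There is no surviving spouse, so the entire estate passes to Liv's descendants per stirpes.
The estate is divided into 3 equal shares of 1/3 among Ylva, Trygve, Frida.
Ylva predeceased; the 1/3 allotted to Ylva's branch passes to Ylva's issue by representation.
The 1/3 is divided into 2 equal shares of 1/6 among Gudrun, Njord.
Gudrun is living and takes 1/6.
Njord is living and takes 1/6.
Trygve predeceased; the 1/3 allotted to Trygve's branch passes to Trygve's issue by representation.
The 1/3 is divided into 3 equal shares of 1/9 among Vidar, Ragna, Hallvard.
Vidar predeceased; the 1/9 allotted to Vidar's branch passes to Vidar's issue by representation.
The 1/9 is divided into 3 equal shares of 1/27 among Kolbein, Dagny, Ingeborg.
Kolbein predeceased; the 1/27 allotted to Kolbein's branch passes to Kolbein's issue by representation.
Brynja is the sole taker at this level and receives the full 1/27.
Dagny is living and takes 1/27.
Ingeborg is living and takes 1/27.
Ragna is living and takes 1/9.
Hallvard is living and takes 1/9.
Frida is living and takes 1/3.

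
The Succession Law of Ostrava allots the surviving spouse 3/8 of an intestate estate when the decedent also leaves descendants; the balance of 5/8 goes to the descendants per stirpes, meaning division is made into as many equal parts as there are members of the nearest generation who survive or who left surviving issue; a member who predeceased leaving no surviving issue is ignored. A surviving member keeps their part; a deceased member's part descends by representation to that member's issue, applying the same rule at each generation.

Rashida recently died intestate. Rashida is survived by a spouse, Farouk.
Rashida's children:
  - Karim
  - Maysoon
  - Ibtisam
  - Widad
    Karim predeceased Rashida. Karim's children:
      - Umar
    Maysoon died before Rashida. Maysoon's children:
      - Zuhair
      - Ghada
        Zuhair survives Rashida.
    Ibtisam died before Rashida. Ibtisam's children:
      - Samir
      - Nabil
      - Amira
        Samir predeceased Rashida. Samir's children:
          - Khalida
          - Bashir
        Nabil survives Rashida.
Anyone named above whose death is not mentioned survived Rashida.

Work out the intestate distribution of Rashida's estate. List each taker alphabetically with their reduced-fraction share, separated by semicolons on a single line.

Amira 5/96; Bashir 5/192; Farouk 3/8; Ghada 5/64; Khalida 5/192; Nabil 5/96; Umar 5/32; Widad 5/32; Zuhair 5/64

Farouk, as surviving spouse, takes 3/8.
The remaining 5/8 passes to Rashida's descendants per stirpes.
The 5/8 is divided into 4 equal shares of 5/32 among Karim, Maysoon, Ibtisam, Widad.
Karim predeceased; the 5/32 allotted to Karim's branch passes to Karim's issue by representation.
Umar is the sole taker at this level and receives the full 5/32.
Maysoon predeceased; the 5/32 allotted to Maysoon's branch passes to Maysoon's issue by representation.
The 5/32 is divided into 2 equal shares of 5/64 among Zuhair, Ghada.
Zuhair is living and takes 5/64.
Ghada is living and takes 5/64.
Ibtisam predeceased; the 5/32 allotted to Ibtisam's branch passes to Ibtisam's issue by representation.
The 5/32 is divided into 3 equal shares of 5/96 among Samir, Nabil, Amira.
Samir predeceased; the 5/96 allotted to Samir's branch passes to Samir's issue by representation.
The 5/96 is divided into 2 equal shares of 5/192 among Khalida, Bashir.
Khalida is living and takes 5/192.
Bashir is living and takes 5/192.
Nabil is living and takes 5/96.
Amira is living and takes 5/96.
Widad is living and takes 5/32.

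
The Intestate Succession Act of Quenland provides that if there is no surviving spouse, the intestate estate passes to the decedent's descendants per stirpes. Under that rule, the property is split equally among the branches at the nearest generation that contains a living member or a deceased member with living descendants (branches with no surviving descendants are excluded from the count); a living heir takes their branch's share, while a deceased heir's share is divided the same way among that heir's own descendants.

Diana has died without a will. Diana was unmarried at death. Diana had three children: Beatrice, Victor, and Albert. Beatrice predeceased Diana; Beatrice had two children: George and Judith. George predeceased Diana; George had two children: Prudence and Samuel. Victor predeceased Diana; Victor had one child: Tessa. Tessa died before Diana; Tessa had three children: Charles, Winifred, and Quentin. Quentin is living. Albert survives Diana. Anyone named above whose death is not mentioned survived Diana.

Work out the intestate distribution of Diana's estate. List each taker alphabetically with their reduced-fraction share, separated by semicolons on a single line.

There is no surviving spouse, so the entire estate passes to Diana's descendants per stirpes.
The estate is divided into 3 equal shares of 1/3 among Beatrice, Victor, Albert.
Beatrice predeceased; the 1/3 allotted to Beatrice's branch passes to Beatrice's issue by representation.
The 1/3 is divided into 2 equal shares of 1/6 among George, Judith.
George predeceased; the 1/6 allotted to George's branch passes to George's issue by representation.
The 1/6 is divided into 2 equal shares of 1/12 among Prudence, Samuel.
Prudence is living and takes 1/12.
Samuel is living and takes 1/12.
Judith is living and takes 1/6.
Victor predeceased; the 1/3 allotted to Victor's branch passes to Victor's issue by representation.
Tessa's line is the sole branch at this level, so the full 1/3 passes to Tessa's issue by representation.
The 1/3 is divided into 3 equal shares of 1/9 among Charles, Winifred, Quentin.
Charles is living and takes 1/9.
Winifred is living and takes 1/9.
Quentin is living and takes 1/9.
Albert is living and takes 1/3.

Albert 1/3; Charles 1/9; Judith 1/6; Prudence 1/12; Quentin 1/9; Samuel 1/12; Winifred 1/9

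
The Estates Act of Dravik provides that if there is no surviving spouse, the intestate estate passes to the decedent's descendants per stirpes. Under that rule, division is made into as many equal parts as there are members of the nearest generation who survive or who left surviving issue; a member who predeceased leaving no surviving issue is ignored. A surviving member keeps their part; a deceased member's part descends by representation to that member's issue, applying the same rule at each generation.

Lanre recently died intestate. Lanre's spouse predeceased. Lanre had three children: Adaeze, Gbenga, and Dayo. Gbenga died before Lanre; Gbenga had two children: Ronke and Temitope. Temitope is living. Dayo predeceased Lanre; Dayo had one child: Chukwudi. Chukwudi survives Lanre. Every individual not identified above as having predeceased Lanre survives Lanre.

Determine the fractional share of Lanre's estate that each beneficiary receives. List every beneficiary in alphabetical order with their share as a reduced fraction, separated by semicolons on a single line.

Adaeze 1/3; Chukwudi 1/3; Ronke 1/6; Temitope 1/6

There is no surviving spouse, so the entire estate passes to Lanre's descendants per stirpes.
The estate is divided into 3 equal shares of 1/3 among Adaeze, Gbenga, Dayo.
Adaeze is living and takes 1/3.
Gbenga predeceased; the 1/3 allotted to Gbenga's branch passes to Gbenga's issue by representation.
The 1/3 is divided into 2 equal shares of 1/6 among Ronke, Temitope.
Ronke is living and takes 1/6.
Temitope is living and takes 1/6.
Dayo predeceased; the 1/3 allotted to Dayo's branch passes to Dayo's issue by representation.
Chukwudi is the sole taker at this level and receives the full 1/3.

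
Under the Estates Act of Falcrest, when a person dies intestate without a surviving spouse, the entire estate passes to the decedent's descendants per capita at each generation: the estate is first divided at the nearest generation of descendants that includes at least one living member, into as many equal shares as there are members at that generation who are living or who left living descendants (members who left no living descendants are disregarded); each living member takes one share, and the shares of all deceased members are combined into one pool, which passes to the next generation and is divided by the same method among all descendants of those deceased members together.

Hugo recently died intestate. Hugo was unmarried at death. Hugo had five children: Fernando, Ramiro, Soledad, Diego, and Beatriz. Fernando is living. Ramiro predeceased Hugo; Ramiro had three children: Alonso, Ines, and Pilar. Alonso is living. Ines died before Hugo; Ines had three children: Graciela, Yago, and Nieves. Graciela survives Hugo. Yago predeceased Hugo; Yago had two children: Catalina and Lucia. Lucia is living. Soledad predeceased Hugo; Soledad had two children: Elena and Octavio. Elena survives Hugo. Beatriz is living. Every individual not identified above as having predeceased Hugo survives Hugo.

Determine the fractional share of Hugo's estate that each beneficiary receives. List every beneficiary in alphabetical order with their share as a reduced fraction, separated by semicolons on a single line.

Alonso 2/25; Beatriz 1/5; Catalina 1/75; Diego 1/5; Elena 2/25; Fernando 1/5; Graciela 2/75; Lucia 1/75; Nieves 2/75; Octavio 2/25; Pilar 2/25

There is no surviving spouse, so the entire estate passes to Hugo's descendants per capita at each generation.
At generation 1 (Fernando, Ramiro, Soledad, Diego, Beatriz) there are 5 shares of (1)/5 = 1/5 each.
Living: Fernando, Diego, and Beatriz — each takes 1/5.
Deceased: Ramiro and Soledad. Their combined 2/5 is pooled and carried to generation 2.
At generation 2 (Alonso, Ines, Pilar, Elena, Octavio) there are 5 shares of (2/5)/5 = 2/25 each.
Living: Alonso, Pilar, Elena, and Octavio — each takes 2/25.
Deceased: Ines. That 2/25 share is carried to generation 3.
At generation 3 (Graciela, Yago, Nieves) there are 3 shares of (2/25)/3 = 2/75 each.
Living: Graciela and Nieves — each takes 2/75.
Deceased: Yago. That 2/75 share is carried to generation 4.
At generation 4 (Catalina, Lucia) there are 2 shares of (2/75)/2 = 1/75 each.
Living: Catalina and Lucia — each takes 1/75.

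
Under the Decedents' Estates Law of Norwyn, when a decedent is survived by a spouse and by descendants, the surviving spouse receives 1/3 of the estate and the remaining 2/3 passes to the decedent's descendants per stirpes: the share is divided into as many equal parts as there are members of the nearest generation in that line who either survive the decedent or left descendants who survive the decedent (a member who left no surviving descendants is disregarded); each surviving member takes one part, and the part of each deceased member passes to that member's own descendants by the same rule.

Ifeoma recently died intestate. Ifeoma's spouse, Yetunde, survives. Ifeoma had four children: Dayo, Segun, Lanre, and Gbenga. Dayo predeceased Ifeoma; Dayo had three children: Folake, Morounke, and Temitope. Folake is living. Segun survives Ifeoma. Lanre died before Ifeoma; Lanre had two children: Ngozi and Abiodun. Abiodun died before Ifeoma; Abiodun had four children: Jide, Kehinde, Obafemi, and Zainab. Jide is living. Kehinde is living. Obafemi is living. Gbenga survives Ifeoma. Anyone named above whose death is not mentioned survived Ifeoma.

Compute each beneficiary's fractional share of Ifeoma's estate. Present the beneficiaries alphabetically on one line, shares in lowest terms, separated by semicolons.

Yetunde, as surviving spouse, takes 1/3.
The remaining 2/3 passes to Ifeoma's descendants per stirpes.
The 2/3 is divided into 4 equal shares of 1/6 among Dayo, Segun, Lanre, Gbenga.
Dayo predeceased; the 1/6 allotted to Dayo's branch passes to Dayo's issue by representation.
The 1/6 is divided into 3 equal shares of 1/18 among Folake, Morounke, Temitope.
Folake is living and takes 1/18.
Morounke is living and takes 1/18.
Temitope is living and takes 1/18.
Segun is living and takes 1/6.
Lanre predeceased; the 1/6 allotted to Lanre's branch passes to Lanre's issue by representation.
The 1/6 is divided into 2 equal shares of 1/12 among Ngozi, Abiodun.
Ngozi is living and takes 1/12.
Abiodun predeceased; the 1/12 allotted to Abiodun's branch passes to Abiodun's issue by representation.
The 1/12 is divided into 4 equal shares of 1/48 among Jide, Kehinde, Obafemi, Zainab.
Jide is living and takes 1/48.
Kehinde is living and takes 1/48.
Obafemi is living and takes 1/48.
Zainab is living and takes 1/48.
Gbenga is living and takes 1/6.

Folake 1/18; Gbenga 1/6; Jide 1/48; Kehinde 1/48; Morounke 1/18; Ngozi 1/12; Obafemi 1/48; Segun 1/6; Temitope 1/18; Yetunde 1/3; Zainab 1/48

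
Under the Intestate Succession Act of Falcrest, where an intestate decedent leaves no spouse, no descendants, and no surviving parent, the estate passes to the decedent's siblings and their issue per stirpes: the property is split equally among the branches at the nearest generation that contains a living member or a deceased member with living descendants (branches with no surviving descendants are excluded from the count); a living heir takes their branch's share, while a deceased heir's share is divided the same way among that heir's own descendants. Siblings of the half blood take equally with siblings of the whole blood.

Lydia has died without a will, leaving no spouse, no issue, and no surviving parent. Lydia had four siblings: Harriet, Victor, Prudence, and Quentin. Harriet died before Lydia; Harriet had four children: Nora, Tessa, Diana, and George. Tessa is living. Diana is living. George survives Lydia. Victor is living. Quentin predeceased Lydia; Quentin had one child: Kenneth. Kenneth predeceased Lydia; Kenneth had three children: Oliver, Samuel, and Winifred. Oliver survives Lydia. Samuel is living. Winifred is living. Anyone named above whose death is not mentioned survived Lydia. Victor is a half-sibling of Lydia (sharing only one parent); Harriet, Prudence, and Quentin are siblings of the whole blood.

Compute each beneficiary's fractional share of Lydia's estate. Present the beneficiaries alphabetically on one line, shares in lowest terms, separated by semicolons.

No spouse, descendants, or parent survives, so the estate passes to Lydia's siblings per stirpes.
Half-blood and whole-blood siblings take equally under the stated rule.
The estate is divided into 4 equal shares of 1/4 among Harriet, Victor, Prudence, Quentin.
Harriet predeceased; the 1/4 allotted to Harriet's branch passes to Harriet's issue by representation.
The 1/4 is divided into 4 equal shares of 1/16 among Nora, Tessa, Diana, George.
Nora is living and takes 1/16.
Tessa is living and takes 1/16.
Diana is living and takes 1/16.
George is living and takes 1/16.
Victor is living and takes 1/4.
Prudence is living and takes 1/4.
Quentin predeceased; the 1/4 allotted to Quentin's branch passes to Quentin's issue by representation.
Kenneth's line is the sole branch at this level, so the full 1/4 passes to Kenneth's issue by representation.
The 1/4 is divided into 3 equal shares of 1/12 among Oliver, Samuel, Winifred.
Oliver is living and takes 1/12.
Samuel is living and takes 1/12.
Winifred is living and takes 1/12.

Diana 1/16; George 1/16; Nora 1/16; Oliver 1/12; Prudence 1/4; Samuel 1/12; Tessa 1/16; Victor 1/4; Winifred 1/12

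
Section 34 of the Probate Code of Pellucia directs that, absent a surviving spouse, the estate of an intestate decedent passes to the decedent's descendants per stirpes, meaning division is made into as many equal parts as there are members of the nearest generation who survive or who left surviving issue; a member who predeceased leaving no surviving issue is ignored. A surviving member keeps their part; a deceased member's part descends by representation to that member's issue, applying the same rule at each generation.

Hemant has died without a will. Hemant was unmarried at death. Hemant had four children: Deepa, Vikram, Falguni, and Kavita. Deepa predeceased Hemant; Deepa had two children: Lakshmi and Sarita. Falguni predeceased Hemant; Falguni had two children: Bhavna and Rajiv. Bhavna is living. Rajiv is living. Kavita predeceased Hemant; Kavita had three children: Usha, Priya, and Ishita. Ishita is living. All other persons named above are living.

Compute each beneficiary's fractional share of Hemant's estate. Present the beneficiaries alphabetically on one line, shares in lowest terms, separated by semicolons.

Bhavna 1/8; Ishita 1/12; Lakshmi 1/8; Priya 1/12; Rajiv 1/8; Sarita 1/8; Usha 1/12; Vikram 1/4

There is no surviving spouse, so the entire estate passes to Hemant's descendants per stirpes.
The estate is divided into 4 equal shares of 1/4 among Deepa, Vikram, Falguni, Kavita.
Deepa predeceased; the 1/4 allotted to Deepa's branch passes to Deepa's issue by representation.
The 1/4 is divided into 2 equal shares of 1/8 among Lakshmi, Sarita.
Lakshmi is living and takes 1/8.
Sarita is living and takes 1/8.
Vikram is living and takes 1/4.
Falguni predeceased; the 1/4 allotted to Falguni's branch passes to Falguni's issue by representation.
The 1/4 is divided into 2 equal shares of 1/8 among Bhavna, Rajiv.
Bhavna is living and takes 1/8.
Rajiv is living and takes 1/8.
Kavita predeceased; the 1/4 allotted to Kavita's branch passes to Kavita's issue by representation.
The 1/4 is divided into 3 equal shares of 1/12 among Usha, Priya, Ishita.
Usha is living and takes 1/12.
Priya is living and takes 1/12.
Ishita is living and takes 1/12.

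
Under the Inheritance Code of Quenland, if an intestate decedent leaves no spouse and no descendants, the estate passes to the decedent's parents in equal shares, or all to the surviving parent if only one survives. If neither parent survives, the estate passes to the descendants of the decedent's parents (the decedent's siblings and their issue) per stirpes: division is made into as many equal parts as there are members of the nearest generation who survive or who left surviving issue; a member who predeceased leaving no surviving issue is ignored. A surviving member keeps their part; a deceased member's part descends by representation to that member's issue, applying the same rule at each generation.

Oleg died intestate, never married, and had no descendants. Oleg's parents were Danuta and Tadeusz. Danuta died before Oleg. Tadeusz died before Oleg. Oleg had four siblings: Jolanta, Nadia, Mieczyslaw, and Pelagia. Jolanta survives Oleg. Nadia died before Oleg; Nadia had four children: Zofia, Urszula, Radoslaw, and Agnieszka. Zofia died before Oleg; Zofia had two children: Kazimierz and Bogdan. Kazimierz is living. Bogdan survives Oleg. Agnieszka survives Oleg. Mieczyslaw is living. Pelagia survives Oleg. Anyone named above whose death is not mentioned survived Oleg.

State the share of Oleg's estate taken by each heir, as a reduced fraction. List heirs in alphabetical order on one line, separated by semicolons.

Agnieszka 1/16; Bogdan 1/32; Jolanta 1/4; Kazimierz 1/32; Mieczyslaw 1/4; Pelagia 1/4; Radoslaw 1/16; Urszula 1/16

Neither parent survives and there are no descendants, so the estate passes to Oleg's siblings and their issue per stirpes.
The estate is divided into 4 equal shares of 1/4 among Jolanta, Nadia, Mieczyslaw, Pelagia.
Jolanta is living and takes 1/4.
Nadia predeceased; the 1/4 allotted to Nadia's branch passes to Nadia's issue by representation.
The 1/4 is divided into 4 equal shares of 1/16 among Zofia, Urszula, Radoslaw, Agnieszka.
Zofia predeceased; the 1/16 allotted to Zofia's branch passes to Zofia's issue by representation.
The 1/16 is divided into 2 equal shares of 1/32 among Kazimierz, Bogdan.
Kazimierz is living and takes 1/32.
Bogdan is living and takes 1/32.
Urszula is living and takes 1/16.
Radoslaw is living and takes 1/16.
Agnieszka is living and takes 1/16.
Mieczyslaw is living and takes 1/4.
Pelagia is living and takes 1/4.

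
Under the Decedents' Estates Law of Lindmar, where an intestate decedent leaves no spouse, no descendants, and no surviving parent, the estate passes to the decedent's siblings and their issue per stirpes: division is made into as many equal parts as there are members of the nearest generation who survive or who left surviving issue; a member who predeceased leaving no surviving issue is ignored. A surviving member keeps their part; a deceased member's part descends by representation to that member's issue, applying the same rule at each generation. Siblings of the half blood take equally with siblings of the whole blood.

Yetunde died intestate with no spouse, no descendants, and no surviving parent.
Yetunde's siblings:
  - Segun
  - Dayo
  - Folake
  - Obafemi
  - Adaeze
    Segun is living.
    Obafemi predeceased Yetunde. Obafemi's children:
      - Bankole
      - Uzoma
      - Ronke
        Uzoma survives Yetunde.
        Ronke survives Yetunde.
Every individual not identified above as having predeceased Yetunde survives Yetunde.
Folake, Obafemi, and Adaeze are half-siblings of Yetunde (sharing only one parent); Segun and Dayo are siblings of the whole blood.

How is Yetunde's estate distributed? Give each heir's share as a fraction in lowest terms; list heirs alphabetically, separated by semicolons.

No spouse, descendants, or parent survives, so the estate passes to Yetunde's siblings per stirpes.
Half-blood and whole-blood siblings take equally under the stated rule.
The estate is divided into 5 equal shares of 1/5 among Segun, Dayo, Folake, Obafemi, Adaeze.
Segun is living and takes 1/5.
Dayo is living and takes 1/5.
Folake is living and takes 1/5.
Obafemi predeceased; the 1/5 allotted to Obafemi's branch passes to Obafemi's issue by representation.
The 1/5 is divided into 3 equal shares of 1/15 among Bankole, Uzoma, Ronke.
Bankole is living and takes 1/15.
Uzoma is living and takes 1/15.
Ronke is living and takes 1/15.
Adaeze is living and takes 1/5.

Adaeze 1/5; Bankole 1/15; Dayo 1/5; Folake 1/5; Ronke 1/15; Segun 1/5; Uzoma 1/15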